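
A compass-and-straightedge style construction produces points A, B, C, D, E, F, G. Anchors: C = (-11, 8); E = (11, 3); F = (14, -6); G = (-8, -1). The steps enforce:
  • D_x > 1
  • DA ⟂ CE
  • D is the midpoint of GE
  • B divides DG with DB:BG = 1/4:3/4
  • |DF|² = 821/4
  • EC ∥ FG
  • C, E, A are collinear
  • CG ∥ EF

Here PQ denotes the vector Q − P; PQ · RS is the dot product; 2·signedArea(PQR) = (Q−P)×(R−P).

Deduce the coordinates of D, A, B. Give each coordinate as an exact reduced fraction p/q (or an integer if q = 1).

A = (1221/509, 2522/509)
B = (-7/8, 1/2)
D = (3/2, 1)

1. D_x = 3/2  [D is the midpoint of GE]
2. D_y = 1  [D is the midpoint of GE]
   → D = (3/2, 1)
3. A_x = 1221/509  [C, E, A are collinear ∩ DA ⟂ CE]
4. A_y = 2522/509  [C, E, A are collinear ∩ DA ⟂ CE]
   → A = (1221/509, 2522/509)
5. B_x = -7/8  [B divides DG with DB:BG = 1/4:3/4]
6. B_y = 1/2  [B divides DG with DB:BG = 1/4:3/4]
   → B = (-7/8, 1/2)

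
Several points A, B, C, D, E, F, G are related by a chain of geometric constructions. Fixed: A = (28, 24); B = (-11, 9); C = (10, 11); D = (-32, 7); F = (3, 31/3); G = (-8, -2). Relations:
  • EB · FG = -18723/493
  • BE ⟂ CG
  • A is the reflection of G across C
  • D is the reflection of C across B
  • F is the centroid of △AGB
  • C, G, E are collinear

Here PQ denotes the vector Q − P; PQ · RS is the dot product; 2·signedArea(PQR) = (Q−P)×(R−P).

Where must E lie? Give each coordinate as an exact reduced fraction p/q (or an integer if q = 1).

1. E_x = -2342/493  [C, G, E are collinear ∩ BE ⟂ CG]
2. E_y = 171/493  [C, G, E are collinear ∩ BE ⟂ CG]
   → E = (-2342/493, 171/493)

E = (-2342/493, 171/493)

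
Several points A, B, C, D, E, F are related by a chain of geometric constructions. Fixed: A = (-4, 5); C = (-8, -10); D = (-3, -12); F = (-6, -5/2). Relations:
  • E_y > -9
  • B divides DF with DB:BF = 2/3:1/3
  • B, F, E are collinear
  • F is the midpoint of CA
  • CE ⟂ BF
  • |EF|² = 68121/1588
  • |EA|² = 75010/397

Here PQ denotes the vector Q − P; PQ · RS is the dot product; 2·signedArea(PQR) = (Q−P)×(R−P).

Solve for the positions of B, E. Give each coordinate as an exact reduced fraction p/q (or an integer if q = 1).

1. B_x = -5  [B divides DF with DB:BF = 2/3:1/3]
2. B_y = -17/3  [B divides DF with DB:BF = 2/3:1/3]
   → B = (-5, -17/3)
3. E_x = -1599/397  [B, F, E are collinear ∩ CE ⟂ BF]
4. E_y = -3472/397  [B, F, E are collinear ∩ CE ⟂ BF]
   → E = (-1599/397, -3472/397)

B = (-5, -17/3)
E = (-1599/397, -3472/397)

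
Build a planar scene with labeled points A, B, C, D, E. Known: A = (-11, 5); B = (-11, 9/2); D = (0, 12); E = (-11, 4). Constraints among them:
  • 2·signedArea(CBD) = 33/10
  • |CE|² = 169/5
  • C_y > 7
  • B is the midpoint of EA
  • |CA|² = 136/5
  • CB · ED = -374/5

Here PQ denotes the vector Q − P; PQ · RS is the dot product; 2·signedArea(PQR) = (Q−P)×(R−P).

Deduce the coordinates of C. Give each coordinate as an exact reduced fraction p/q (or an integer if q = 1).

C = (-33/5, 39/5)

1. C_x = -33/5  [2·signedArea(CBD) = 33/10 ∩ CB · ED = -374/5]
2. C_y = 39/5  [2·signedArea(CBD) = 33/10 ∩ CB · ED = -374/5]
   → C = (-33/5, 39/5)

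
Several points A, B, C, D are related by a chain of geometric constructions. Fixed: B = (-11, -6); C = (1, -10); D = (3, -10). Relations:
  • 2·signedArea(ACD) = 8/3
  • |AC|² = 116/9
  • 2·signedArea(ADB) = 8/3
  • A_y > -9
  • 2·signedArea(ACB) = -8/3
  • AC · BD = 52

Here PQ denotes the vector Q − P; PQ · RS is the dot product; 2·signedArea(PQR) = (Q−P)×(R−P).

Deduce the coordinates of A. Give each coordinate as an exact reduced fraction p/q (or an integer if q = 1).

1. A_x = -7/3  [2·signedArea(ACD) = 8/3 ∩ 2·signedArea(ACB) = -8/3]
2. A_y = -26/3  [2·signedArea(ACD) = 8/3 ∩ 2·signedArea(ACB) = -8/3]
   → A = (-7/3, -26/3)

A = (-7/3, -26/3)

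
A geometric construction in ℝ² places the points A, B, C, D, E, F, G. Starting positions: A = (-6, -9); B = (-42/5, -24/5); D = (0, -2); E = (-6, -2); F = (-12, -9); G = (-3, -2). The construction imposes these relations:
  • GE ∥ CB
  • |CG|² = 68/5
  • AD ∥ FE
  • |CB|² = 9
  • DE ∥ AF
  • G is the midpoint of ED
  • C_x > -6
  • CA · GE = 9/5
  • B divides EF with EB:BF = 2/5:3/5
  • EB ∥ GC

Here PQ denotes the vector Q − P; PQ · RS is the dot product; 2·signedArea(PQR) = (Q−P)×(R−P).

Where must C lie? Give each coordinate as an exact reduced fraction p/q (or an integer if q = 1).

1. C_x = -27/5  [GE ∥ CB ∩ EB ∥ GC]
2. C_y = -24/5  [GE ∥ CB ∩ EB ∥ GC]
   → C = (-27/5, -24/5)

C = (-27/5, -24/5)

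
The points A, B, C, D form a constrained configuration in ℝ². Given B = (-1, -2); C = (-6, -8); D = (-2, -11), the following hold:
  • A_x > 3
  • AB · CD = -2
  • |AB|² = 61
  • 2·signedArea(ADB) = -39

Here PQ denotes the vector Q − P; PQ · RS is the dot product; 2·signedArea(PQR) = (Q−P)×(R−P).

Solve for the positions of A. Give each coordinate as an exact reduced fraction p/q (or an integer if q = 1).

A = (4, 4)

1. A_x = 4  [2·signedArea(ADB) = -39 ∩ AB · CD = -2]
2. A_y = 4  [2·signedArea(ADB) = -39 ∩ AB · CD = -2]
   → A = (4, 4)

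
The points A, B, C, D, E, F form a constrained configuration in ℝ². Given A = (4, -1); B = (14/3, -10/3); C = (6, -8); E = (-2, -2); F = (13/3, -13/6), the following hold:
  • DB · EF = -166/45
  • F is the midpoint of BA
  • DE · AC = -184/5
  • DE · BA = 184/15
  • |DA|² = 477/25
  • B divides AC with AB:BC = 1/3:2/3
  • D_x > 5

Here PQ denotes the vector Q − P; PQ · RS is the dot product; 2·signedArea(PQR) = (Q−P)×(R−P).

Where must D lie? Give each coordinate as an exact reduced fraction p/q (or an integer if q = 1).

D = (26/5, -26/5)

1. D_x = 26/5  [DE · BA = 184/15 ∩ DB · EF = -166/45]
2. D_y = -26/5  [DE · BA = 184/15 ∩ DB · EF = -166/45]
   → D = (26/5, -26/5)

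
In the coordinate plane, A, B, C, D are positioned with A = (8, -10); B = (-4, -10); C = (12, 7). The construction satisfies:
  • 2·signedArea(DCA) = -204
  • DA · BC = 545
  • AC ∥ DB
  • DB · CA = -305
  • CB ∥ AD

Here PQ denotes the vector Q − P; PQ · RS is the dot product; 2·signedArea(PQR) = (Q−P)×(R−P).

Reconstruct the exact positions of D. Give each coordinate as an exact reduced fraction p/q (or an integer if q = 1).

1. D_x = -8  [AC ∥ DB ∩ CB ∥ AD]
2. D_y = -27  [AC ∥ DB ∩ CB ∥ AD]
   → D = (-8, -27)

D = (-8, -27)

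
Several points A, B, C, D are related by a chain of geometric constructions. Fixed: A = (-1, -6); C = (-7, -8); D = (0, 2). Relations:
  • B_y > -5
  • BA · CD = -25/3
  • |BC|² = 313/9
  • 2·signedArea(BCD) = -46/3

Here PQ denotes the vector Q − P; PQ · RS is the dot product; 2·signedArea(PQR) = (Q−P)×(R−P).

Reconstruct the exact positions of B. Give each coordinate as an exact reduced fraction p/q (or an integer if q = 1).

B = (-8/3, -4)

1. B_x = -8/3  [2·signedArea(BCD) = -46/3 ∩ BA · CD = -25/3]
2. B_y = -4  [2·signedArea(BCD) = -46/3 ∩ BA · CD = -25/3]
   → B = (-8/3, -4)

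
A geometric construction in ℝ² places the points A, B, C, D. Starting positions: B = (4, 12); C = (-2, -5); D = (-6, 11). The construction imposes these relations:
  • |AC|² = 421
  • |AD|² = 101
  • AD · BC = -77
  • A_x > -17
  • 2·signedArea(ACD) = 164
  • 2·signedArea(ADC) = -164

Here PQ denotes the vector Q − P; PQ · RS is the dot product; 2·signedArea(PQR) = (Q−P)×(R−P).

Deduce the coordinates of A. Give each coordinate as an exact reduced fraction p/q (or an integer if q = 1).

A = (-16, 10)

1. A_x = -16  [2·signedArea(ACD) = 164 ∩ AD · BC = -77]
2. A_y = 10  [2·signedArea(ACD) = 164 ∩ AD · BC = -77]
   → A = (-16, 10)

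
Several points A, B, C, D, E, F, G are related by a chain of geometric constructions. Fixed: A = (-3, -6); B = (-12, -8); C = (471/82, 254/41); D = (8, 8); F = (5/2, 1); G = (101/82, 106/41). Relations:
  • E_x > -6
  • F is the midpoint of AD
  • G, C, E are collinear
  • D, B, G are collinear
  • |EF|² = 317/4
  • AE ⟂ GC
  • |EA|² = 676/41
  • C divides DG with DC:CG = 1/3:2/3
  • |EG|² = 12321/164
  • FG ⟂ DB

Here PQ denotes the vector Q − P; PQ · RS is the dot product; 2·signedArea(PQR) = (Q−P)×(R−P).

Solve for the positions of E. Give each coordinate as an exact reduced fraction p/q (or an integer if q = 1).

E = (-227/41, -116/41)

1. E_x = -227/41  [G, C, E are collinear ∩ AE ⟂ GC]
2. E_y = -116/41  [G, C, E are collinear ∩ AE ⟂ GC]
   → E = (-227/41, -116/41)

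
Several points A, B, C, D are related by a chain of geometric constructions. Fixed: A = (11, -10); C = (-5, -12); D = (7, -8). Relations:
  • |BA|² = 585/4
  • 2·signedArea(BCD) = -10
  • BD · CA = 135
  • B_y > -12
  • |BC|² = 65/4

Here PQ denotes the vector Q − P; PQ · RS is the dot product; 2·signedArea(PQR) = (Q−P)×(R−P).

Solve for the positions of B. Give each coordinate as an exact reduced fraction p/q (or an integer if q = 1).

B = (-1, -23/2)

1. B_x = -1  [BD · CA = 135 ∩ 2·signedArea(BCD) = -10]
2. B_y = -23/2  [BD · CA = 135 ∩ 2·signedArea(BCD) = -10]
   → B = (-1, -23/2)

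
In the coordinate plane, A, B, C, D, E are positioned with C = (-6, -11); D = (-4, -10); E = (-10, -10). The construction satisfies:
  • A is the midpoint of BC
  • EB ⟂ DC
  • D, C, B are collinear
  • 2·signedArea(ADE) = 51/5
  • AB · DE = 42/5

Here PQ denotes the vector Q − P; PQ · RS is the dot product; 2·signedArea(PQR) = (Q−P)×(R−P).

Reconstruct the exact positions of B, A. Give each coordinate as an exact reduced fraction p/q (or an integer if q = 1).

A = (-37/5, -117/10)
B = (-44/5, -62/5)

1. B_x = -44/5  [D, C, B are collinear ∩ EB ⟂ DC]
2. B_y = -62/5  [D, C, B are collinear ∩ EB ⟂ DC]
   → B = (-44/5, -62/5)
3. A_x = -37/5  [A is the midpoint of BC]
4. A_y = -117/10  [A is the midpoint of BC]
   → A = (-37/5, -117/10)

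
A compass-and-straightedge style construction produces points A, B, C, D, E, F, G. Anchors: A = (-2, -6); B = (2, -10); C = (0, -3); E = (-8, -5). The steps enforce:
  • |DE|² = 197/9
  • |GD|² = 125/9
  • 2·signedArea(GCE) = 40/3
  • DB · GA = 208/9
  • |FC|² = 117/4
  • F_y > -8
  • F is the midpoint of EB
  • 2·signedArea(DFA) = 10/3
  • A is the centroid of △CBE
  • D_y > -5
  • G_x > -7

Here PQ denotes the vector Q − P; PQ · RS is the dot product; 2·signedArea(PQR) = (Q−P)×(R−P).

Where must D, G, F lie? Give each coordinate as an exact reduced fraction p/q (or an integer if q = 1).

D = (-10/3, -14/3)
F = (-3, -15/2)
G = (-20/3, -19/3)

1. F_x = -3  [F is the midpoint of EB]
2. F_y = -15/2  [F is the midpoint of EB]
   → F = (-3, -15/2)
3. D_x = -10/3  [line -3/2·x + 1·y + -1/3 = 0 ∩ |DE|² = 197/9]
4. D_y = -14/3  [line -3/2·x + 1·y + -1/3 = 0 ∩ |DE|² = 197/9]
   → D = (-10/3, -14/3)
5. G_x = -20/3  [DB · GA = 208/9 ∩ 2·signedArea(GCE) = 40/3]
6. G_y = -19/3  [DB · GA = 208/9 ∩ 2·signedArea(GCE) = 40/3]
   → G = (-20/3, -19/3)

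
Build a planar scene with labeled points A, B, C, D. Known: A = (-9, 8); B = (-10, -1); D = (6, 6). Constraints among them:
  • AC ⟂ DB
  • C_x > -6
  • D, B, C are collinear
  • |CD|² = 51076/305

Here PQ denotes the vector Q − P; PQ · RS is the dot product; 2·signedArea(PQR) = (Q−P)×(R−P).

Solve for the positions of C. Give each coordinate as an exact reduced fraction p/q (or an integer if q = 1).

C = (-1786/305, 248/305)

1. C_x = -1786/305  [D, B, C are collinear ∩ AC ⟂ DB]
2. C_y = 248/305  [D, B, C are collinear ∩ AC ⟂ DB]
   → C = (-1786/305, 248/305)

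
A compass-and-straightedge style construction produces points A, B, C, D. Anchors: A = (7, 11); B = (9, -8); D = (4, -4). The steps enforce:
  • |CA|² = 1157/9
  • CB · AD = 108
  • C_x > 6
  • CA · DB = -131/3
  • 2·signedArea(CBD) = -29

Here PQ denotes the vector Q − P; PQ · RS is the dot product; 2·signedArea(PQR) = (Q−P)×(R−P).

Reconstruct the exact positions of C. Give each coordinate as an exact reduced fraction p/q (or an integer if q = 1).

C = (20/3, -1/3)

1. C_x = 20/3  [2·signedArea(CBD) = -29 ∩ CB · AD = 108]
2. C_y = -1/3  [2·signedArea(CBD) = -29 ∩ CB · AD = 108]
   → C = (20/3, -1/3)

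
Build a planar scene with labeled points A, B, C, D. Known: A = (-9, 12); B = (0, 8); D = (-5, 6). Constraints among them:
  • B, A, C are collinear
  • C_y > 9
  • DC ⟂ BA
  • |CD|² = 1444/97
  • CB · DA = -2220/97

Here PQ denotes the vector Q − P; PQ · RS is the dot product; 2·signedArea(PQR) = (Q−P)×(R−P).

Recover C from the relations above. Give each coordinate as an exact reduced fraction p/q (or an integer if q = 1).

1. C_x = -333/97  [B, A, C are collinear ∩ DC ⟂ BA]
2. C_y = 924/97  [B, A, C are collinear ∩ DC ⟂ BA]
   → C = (-333/97, 924/97)

C = (-333/97, 924/97)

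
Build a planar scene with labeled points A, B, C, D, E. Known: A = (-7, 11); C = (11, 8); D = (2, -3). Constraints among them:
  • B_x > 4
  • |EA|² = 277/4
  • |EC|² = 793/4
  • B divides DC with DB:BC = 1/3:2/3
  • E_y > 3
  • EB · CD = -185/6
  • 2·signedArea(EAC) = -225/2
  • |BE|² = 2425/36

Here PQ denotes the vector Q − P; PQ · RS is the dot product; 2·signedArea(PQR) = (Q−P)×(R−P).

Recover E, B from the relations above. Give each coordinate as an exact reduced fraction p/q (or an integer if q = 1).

1. E_x = -5/2  [line 3·x + 18·y + -129/2 = 0 ∩ |EC|² = 793/4]
2. E_y = 4  [line 3·x + 18·y + -129/2 = 0 ∩ |EC|² = 793/4]
   → E = (-5/2, 4)
3. B_x = 5  [B divides DC with DB:BC = 1/3:2/3]
4. B_y = 2/3  [B divides DC with DB:BC = 1/3:2/3]
   → B = (5, 2/3)

B = (5, 2/3)
E = (-5/2, 4)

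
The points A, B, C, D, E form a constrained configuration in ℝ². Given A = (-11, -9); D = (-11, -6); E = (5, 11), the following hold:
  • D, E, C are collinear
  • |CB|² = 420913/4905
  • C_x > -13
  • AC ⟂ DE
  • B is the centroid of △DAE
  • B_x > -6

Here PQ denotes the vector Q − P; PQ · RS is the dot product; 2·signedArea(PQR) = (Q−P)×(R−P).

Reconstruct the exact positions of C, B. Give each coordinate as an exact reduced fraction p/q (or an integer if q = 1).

1. C_x = -6811/545  [D, E, C are collinear ∩ AC ⟂ DE]
2. C_y = -4137/545  [D, E, C are collinear ∩ AC ⟂ DE]
   → C = (-6811/545, -4137/545)
3. B_x = -17/3  [B is the centroid of △DAE]
4. B_y = -4/3  [B is the centroid of △DAE]
   → B = (-17/3, -4/3)

B = (-17/3, -4/3)
C = (-6811/545, -4137/545)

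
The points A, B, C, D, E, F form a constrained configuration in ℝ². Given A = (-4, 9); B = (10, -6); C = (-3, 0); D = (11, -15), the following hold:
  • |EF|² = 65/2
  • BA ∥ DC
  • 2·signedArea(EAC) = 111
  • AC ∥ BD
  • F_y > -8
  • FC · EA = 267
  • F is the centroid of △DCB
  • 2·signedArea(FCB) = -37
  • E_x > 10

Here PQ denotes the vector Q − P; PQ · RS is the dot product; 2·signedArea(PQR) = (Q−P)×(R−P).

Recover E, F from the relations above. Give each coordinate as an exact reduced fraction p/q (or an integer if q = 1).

E = (21/2, -21/2)
F = (6, -7)

1. F_x = 6  [F is the centroid of △DCB]
2. F_y = -7  [F is the centroid of △DCB]
   → F = (6, -7)
3. E_x = 21/2  [2·signedArea(EAC) = 111 ∩ FC · EA = 267]
4. E_y = -21/2  [2·signedArea(EAC) = 111 ∩ FC · EA = 267]
   → E = (21/2, -21/2)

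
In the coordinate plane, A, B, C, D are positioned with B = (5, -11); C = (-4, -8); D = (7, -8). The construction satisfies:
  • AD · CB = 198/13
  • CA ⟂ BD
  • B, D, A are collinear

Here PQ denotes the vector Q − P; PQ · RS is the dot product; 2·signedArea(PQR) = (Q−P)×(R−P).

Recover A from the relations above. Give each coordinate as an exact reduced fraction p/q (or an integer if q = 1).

A = (47/13, -170/13)

1. A_x = 47/13  [B, D, A are collinear ∩ CA ⟂ BD]
2. A_y = -170/13  [B, D, A are collinear ∩ CA ⟂ BD]
   → A = (47/13, -170/13)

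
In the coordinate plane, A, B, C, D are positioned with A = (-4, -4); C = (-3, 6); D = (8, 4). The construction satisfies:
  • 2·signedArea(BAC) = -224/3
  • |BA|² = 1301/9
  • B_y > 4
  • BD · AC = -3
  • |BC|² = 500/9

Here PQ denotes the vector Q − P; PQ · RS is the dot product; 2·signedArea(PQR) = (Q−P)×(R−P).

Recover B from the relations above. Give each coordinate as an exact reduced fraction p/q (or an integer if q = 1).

1. B_x = 13/3  [2·signedArea(BAC) = -224/3 ∩ BD · AC = -3]
2. B_y = 14/3  [2·signedArea(BAC) = -224/3 ∩ BD · AC = -3]
   → B = (13/3, 14/3)

B = (13/3, 14/3)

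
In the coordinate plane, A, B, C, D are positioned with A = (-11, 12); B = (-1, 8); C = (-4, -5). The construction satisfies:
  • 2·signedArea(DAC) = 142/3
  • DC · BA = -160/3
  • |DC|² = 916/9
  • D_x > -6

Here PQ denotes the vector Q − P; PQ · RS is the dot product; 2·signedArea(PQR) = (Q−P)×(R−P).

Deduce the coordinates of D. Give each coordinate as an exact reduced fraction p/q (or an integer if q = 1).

D = (-16/3, 5)

1. D_x = -16/3  [2·signedArea(DAC) = 142/3 ∩ DC · BA = -160/3]
2. D_y = 5  [2·signedArea(DAC) = 142/3 ∩ DC · BA = -160/3]
   → D = (-16/3, 5)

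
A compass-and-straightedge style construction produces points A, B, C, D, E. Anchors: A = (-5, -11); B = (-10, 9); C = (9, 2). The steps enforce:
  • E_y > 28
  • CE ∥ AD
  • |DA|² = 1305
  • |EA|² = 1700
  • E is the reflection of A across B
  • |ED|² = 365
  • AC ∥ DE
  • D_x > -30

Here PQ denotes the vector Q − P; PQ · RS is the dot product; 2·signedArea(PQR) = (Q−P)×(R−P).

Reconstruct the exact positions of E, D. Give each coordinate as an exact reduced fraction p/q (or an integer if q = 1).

1. E_x = -15  [E is the reflection of A across B]
2. E_y = 29  [E is the reflection of A across B]
   → E = (-15, 29)
3. D_x = -29  [AC ∥ DE ∩ CE ∥ AD]
4. D_y = 16  [AC ∥ DE ∩ CE ∥ AD]
   → D = (-29, 16)

D = (-29, 16)
E = (-15, 29)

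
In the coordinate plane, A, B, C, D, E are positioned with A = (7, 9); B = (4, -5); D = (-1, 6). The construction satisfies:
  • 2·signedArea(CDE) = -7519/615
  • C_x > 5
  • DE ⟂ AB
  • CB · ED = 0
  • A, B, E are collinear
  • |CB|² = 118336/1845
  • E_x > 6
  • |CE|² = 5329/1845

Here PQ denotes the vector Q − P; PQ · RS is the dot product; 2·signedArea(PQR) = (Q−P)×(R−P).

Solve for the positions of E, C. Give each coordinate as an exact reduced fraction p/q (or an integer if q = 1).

1. E_x = 1237/205  [A, B, E are collinear ∩ DE ⟂ AB]
2. E_y = 921/205  [A, B, E are collinear ∩ DE ⟂ AB]
   → E = (1237/205, 921/205)
3. C_x = 1164/205  [CB · ED = 0 ∩ 2·signedArea(CDE) = -7519/615]
4. C_y = 1741/615  [CB · ED = 0 ∩ 2·signedArea(CDE) = -7519/615]
   → C = (1164/205, 1741/615)

C = (1164/205, 1741/615)
E = (1237/205, 921/205)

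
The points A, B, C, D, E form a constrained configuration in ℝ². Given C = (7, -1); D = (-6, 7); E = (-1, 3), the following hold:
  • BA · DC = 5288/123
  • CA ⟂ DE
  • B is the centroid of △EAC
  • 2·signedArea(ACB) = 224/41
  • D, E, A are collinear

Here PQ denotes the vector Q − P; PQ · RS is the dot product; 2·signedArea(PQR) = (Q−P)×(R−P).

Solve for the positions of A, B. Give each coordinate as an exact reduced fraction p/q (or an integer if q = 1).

A = (239/41, -101/41)
B = (485/123, -19/123)

1. A_x = 239/41  [D, E, A are collinear ∩ CA ⟂ DE]
2. A_y = -101/41  [D, E, A are collinear ∩ CA ⟂ DE]
   → A = (239/41, -101/41)
3. B_x = 485/123  [B is the centroid of △EAC]
4. B_y = -19/123  [B is the centroid of △EAC]
   → B = (485/123, -19/123)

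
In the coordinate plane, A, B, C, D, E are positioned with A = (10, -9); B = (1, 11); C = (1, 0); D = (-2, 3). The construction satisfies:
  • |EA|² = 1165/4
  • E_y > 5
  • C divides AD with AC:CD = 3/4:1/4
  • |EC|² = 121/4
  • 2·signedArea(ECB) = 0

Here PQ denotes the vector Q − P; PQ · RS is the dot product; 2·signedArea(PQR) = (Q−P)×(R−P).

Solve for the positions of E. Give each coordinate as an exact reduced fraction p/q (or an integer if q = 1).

1. E_x = 1  [2·signedArea(ECB) = 0]
2. E_y = 11/2  [|EA|² = 1165/4]
   → E = (1, 11/2)

E = (1, 11/2)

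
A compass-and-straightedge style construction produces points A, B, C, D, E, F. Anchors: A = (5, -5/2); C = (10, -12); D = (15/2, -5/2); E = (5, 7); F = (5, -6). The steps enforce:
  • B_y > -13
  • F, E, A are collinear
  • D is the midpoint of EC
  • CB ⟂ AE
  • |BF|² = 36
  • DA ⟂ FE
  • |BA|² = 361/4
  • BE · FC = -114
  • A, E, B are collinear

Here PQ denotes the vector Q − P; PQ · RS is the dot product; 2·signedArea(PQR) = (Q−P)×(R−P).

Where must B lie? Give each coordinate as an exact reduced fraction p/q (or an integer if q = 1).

B = (5, -12)

1. B_x = 5  [A, E, B are collinear ∩ CB ⟂ AE]
2. B_y = -12  [A, E, B are collinear ∩ CB ⟂ AE]
   → B = (5, -12)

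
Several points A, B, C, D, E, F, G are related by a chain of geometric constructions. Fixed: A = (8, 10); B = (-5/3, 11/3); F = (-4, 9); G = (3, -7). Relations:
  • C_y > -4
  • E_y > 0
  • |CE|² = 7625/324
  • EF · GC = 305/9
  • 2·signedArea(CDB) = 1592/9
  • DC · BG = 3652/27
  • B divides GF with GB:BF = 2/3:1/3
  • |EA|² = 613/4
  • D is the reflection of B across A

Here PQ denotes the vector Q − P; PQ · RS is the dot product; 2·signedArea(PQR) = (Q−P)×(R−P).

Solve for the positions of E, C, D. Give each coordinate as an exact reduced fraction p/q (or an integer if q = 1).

1. D_x = 53/3  [D is the reflection of B across A]
2. D_y = 49/3  [D is the reflection of B across A]
   → D = (53/3, 49/3)
3. C_x = 13/9  [2·signedArea(CDB) = 1592/9 ∩ DC · BG = 3652/27]
4. C_y = -31/9  [2·signedArea(CDB) = 1592/9 ∩ DC · BG = 3652/27]
   → C = (13/9, -31/9)
5. E_x = -1/2  [line 14/9·x + -32/9·y + 13/3 = 0 ∩ |CE|² = 7625/324]
6. E_y = 1  [line 14/9·x + -32/9·y + 13/3 = 0 ∩ |CE|² = 7625/324]
   → E = (-1/2, 1)

C = (13/9, -31/9)
D = (53/3, 49/3)
E = (-1/2, 1)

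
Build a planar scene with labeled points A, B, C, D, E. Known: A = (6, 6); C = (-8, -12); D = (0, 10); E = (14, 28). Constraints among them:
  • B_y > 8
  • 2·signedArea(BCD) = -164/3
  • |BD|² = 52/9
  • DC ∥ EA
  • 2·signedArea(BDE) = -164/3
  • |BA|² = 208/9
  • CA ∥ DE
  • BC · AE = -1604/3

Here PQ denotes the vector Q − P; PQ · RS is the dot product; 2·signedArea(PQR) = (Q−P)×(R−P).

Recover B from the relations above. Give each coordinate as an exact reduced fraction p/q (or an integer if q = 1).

1. B_x = 2  [2·signedArea(BDE) = -164/3 ∩ BC · AE = -1604/3]
2. B_y = 26/3  [2·signedArea(BDE) = -164/3 ∩ BC · AE = -1604/3]
   → B = (2, 26/3)

B = (2, 26/3)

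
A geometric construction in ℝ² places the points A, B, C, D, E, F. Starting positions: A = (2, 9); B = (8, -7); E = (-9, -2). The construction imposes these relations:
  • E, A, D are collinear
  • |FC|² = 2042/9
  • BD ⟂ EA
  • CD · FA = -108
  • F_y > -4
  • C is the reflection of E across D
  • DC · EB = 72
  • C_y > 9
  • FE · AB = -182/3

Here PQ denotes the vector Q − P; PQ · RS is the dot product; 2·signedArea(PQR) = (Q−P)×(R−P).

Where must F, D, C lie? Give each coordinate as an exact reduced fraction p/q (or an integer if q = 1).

C = (3, 10)
D = (-3, 4)
F = (-10/3, -11/3)

1. D_x = -3  [E, A, D are collinear ∩ BD ⟂ EA]
2. D_y = 4  [E, A, D are collinear ∩ BD ⟂ EA]
   → D = (-3, 4)
3. C_x = 3  [C is the reflection of E across D]
4. C_y = 10  [C is the reflection of E across D]
   → C = (3, 10)
5. F_x = -10/3  [FE · AB = -182/3 ∩ CD · FA = -108]
6. F_y = -11/3  [FE · AB = -182/3 ∩ CD · FA = -108]
   → F = (-10/3, -11/3)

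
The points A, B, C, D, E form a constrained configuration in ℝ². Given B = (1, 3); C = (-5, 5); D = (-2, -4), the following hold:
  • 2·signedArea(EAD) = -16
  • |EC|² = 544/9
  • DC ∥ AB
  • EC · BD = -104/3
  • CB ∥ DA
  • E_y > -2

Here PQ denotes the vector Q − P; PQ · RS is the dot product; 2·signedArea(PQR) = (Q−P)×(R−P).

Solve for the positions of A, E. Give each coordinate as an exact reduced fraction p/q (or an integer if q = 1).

1. A_x = 4  [DC ∥ AB ∩ CB ∥ DA]
2. A_y = -6  [DC ∥ AB ∩ CB ∥ DA]
   → A = (4, -6)
3. E_x = -1  [EC · BD = -104/3 ∩ 2·signedArea(EAD) = -16]
4. E_y = -5/3  [EC · BD = -104/3 ∩ 2·signedArea(EAD) = -16]
   → E = (-1, -5/3)

A = (4, -6)
E = (-1, -5/3)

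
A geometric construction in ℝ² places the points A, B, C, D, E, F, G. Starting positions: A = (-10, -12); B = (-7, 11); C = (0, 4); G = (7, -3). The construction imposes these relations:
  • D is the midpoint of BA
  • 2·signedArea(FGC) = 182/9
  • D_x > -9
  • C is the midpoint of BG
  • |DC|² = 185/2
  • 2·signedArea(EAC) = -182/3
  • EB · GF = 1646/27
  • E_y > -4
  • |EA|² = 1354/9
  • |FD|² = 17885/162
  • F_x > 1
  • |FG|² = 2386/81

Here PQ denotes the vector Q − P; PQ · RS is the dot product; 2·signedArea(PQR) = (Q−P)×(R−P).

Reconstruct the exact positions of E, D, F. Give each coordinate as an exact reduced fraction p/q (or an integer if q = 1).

1. E_x = -1  [line -16·x + 10·y + 62/3 = 0 ∩ |EA|² = 1354/9]
2. E_y = -11/3  [line -16·x + 10·y + 62/3 = 0 ∩ |EA|² = 1354/9]
   → E = (-1, -11/3)
3. D_x = -17/2  [D is the midpoint of BA]
4. D_y = -1/2  [D is the midpoint of BA]
   → D = (-17/2, -1/2)
5. F_x = 2  [2·signedArea(FGC) = 182/9 ∩ EB · GF = 1646/27]
6. F_y = -8/9  [2·signedArea(FGC) = 182/9 ∩ EB · GF = 1646/27]
   → F = (2, -8/9)

D = (-17/2, -1/2)
E = (-1, -11/3)
F = (2, -8/9)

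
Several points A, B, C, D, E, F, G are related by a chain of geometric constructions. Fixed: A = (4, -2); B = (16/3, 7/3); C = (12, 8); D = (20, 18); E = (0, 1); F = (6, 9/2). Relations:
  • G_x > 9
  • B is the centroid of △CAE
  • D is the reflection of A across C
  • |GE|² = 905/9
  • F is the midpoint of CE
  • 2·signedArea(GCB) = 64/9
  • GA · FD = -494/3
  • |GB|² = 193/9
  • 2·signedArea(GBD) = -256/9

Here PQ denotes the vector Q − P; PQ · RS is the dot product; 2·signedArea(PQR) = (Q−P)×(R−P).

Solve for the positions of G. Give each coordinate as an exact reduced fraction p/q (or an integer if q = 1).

1. G_x = 28/3  [2·signedArea(GBD) = -256/9 ∩ 2·signedArea(GCB) = 64/9]
2. G_y = 14/3  [2·signedArea(GBD) = -256/9 ∩ 2·signedArea(GCB) = 64/9]
   → G = (28/3, 14/3)

G = (28/3, 14/3)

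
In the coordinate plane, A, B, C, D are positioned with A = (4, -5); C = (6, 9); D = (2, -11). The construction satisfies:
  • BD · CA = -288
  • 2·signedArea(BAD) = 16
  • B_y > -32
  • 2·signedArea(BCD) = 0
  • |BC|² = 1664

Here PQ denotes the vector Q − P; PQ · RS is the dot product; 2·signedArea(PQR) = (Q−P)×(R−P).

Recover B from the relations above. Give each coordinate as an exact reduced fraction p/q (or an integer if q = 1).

B = (-2, -31)

1. B_x = -2  [2·signedArea(BCD) = 0 ∩ 2·signedArea(BAD) = 16]
2. B_y = -31  [2·signedArea(BCD) = 0 ∩ 2·signedArea(BAD) = 16]
   → B = (-2, -31)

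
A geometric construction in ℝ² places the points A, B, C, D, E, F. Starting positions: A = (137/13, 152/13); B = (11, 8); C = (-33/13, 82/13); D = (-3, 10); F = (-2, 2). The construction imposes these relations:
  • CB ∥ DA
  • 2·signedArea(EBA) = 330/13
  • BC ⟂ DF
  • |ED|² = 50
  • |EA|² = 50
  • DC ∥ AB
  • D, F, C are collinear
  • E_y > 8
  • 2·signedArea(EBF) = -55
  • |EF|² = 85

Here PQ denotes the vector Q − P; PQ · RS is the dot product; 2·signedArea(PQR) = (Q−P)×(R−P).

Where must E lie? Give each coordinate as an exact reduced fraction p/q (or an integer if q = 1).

E = (4, 9)

1. E_x = 4  [2·signedArea(EBF) = -55 ∩ 2·signedArea(EBA) = 330/13]
2. E_y = 9  [2·signedArea(EBF) = -55 ∩ 2·signedArea(EBA) = 330/13]
   → E = (4, 9)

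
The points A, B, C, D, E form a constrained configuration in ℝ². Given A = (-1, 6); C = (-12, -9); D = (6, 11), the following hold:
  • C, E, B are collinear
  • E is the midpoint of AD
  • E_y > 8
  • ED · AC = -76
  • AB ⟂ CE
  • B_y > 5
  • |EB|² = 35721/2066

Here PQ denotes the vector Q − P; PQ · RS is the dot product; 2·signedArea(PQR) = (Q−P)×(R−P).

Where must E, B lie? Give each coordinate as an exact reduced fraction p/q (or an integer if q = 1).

1. E_x = 5/2  [E is the midpoint of AD]
2. E_y = 17/2  [E is the midpoint of AD]
   → E = (5/2, 17/2)
3. B_x = -158/1033  [C, E, B are collinear ∩ AB ⟂ CE]
4. B_y = 5473/1033  [C, E, B are collinear ∩ AB ⟂ CE]
   → B = (-158/1033, 5473/1033)

B = (-158/1033, 5473/1033)
E = (5/2, 17/2)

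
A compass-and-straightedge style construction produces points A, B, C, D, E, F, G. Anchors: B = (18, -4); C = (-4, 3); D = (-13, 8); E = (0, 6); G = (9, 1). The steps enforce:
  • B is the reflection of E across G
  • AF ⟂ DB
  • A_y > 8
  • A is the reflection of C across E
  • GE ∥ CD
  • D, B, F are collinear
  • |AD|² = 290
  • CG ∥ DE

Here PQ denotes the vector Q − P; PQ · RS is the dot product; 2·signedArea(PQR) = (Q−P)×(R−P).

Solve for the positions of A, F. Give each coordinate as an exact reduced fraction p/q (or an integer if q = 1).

A = (4, 9)
F = (320/221, 532/221)

1. A_x = 4  [A is the reflection of C across E]
2. A_y = 9  [A is the reflection of C across E]
   → A = (4, 9)
3. F_x = 320/221  [D, B, F are collinear ∩ AF ⟂ DB]
4. F_y = 532/221  [D, B, F are collinear ∩ AF ⟂ DB]
   → F = (320/221, 532/221)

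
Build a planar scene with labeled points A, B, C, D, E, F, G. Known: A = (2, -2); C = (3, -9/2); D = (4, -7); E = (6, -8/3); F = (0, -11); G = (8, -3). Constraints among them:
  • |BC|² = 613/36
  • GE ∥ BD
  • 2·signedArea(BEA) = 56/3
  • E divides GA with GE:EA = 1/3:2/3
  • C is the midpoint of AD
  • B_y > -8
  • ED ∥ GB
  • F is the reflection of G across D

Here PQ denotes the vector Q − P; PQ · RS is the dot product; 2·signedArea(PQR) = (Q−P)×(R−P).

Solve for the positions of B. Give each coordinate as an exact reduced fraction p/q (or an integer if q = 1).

1. B_x = 6  [GE ∥ BD ∩ ED ∥ GB]
2. B_y = -22/3  [GE ∥ BD ∩ ED ∥ GB]
   → B = (6, -22/3)

B = (6, -22/3)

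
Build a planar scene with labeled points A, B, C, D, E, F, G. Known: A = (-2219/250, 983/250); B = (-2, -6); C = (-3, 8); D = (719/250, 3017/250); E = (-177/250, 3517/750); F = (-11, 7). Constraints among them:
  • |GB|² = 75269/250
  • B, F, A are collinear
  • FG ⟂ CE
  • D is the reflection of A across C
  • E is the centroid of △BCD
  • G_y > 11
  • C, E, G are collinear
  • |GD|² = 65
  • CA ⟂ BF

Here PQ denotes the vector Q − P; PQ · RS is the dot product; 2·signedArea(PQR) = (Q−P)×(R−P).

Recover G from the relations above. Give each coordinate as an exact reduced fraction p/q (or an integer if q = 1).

G = (-1281/250, 2767/250)

1. G_x = -1281/250  [C, E, G are collinear ∩ FG ⟂ CE]
2. G_y = 2767/250  [C, E, G are collinear ∩ FG ⟂ CE]
   → G = (-1281/250, 2767/250)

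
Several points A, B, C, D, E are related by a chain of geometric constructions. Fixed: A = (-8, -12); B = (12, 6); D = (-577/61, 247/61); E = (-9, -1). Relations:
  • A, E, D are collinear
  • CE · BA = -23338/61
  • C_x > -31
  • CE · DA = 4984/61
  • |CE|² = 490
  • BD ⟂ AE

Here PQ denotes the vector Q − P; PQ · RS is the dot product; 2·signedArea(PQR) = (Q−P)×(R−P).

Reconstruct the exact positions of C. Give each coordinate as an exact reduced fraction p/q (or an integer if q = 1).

C = (-1886/61, 128/61)

1. C_x = -1886/61  [CE · DA = 4984/61 ∩ CE · BA = -23338/61]
2. C_y = 128/61  [CE · DA = 4984/61 ∩ CE · BA = -23338/61]
   → C = (-1886/61, 128/61)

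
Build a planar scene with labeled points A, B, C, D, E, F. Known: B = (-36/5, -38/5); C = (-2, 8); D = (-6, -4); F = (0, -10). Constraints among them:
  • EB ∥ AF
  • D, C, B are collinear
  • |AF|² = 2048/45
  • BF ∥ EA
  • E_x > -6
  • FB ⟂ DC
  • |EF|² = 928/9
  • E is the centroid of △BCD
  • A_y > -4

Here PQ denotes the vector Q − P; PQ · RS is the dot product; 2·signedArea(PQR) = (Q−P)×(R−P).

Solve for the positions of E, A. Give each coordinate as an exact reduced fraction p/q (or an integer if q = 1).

A = (32/15, -18/5)
E = (-76/15, -6/5)

1. E_x = -76/15  [E is the centroid of △BCD]
2. E_y = -6/5  [E is the centroid of △BCD]
   → E = (-76/15, -6/5)
3. A_x = 32/15  [EB ∥ AF ∩ BF ∥ EA]
4. A_y = -18/5  [EB ∥ AF ∩ BF ∥ EA]
   → A = (32/15, -18/5)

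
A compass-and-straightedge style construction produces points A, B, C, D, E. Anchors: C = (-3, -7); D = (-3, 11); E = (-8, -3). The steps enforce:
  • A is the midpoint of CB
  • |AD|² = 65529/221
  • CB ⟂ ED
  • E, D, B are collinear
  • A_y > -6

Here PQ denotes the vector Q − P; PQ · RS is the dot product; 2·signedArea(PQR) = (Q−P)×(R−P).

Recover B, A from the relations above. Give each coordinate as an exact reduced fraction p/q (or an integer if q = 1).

A = (-1293/221, -1322/221)
B = (-1923/221, -1097/221)

1. B_x = -1923/221  [E, D, B are collinear ∩ CB ⟂ ED]
2. B_y = -1097/221  [E, D, B are collinear ∩ CB ⟂ ED]
   → B = (-1923/221, -1097/221)
3. A_x = -1293/221  [A is the midpoint of CB]
4. A_y = -1322/221  [A is the midpoint of CB]
   → A = (-1293/221, -1322/221)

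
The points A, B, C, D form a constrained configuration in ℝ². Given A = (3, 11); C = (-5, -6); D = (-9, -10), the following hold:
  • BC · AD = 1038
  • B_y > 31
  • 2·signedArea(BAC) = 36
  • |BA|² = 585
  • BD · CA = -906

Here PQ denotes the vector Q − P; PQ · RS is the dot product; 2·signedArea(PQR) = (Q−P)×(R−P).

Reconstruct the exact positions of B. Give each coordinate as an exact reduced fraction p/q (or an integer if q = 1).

B = (15, 32)

1. B_x = 15  [2·signedArea(BAC) = 36 ∩ BC · AD = 1038]
2. B_y = 32  [2·signedArea(BAC) = 36 ∩ BC · AD = 1038]
   → B = (15, 32)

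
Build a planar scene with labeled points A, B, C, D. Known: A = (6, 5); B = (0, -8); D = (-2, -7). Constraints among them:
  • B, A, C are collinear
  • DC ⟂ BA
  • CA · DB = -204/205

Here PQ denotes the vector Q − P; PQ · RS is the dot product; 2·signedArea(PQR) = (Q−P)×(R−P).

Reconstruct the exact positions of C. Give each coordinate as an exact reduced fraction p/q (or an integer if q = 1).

C = (6/205, -1627/205)

1. C_x = 6/205  [B, A, C are collinear ∩ DC ⟂ BA]
2. C_y = -1627/205  [B, A, C are collinear ∩ DC ⟂ BA]
   → C = (6/205, -1627/205)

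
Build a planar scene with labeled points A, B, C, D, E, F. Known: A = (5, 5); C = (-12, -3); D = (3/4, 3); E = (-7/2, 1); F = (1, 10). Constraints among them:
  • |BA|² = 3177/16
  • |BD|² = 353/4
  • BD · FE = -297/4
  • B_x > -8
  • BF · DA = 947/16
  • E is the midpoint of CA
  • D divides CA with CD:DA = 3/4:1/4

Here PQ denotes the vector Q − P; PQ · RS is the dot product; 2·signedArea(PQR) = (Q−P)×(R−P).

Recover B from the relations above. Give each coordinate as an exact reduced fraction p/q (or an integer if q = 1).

1. B_x = -31/4  [BF · DA = 947/16 ∩ BD · FE = -297/4]
2. B_y = -1  [BF · DA = 947/16 ∩ BD · FE = -297/4]
   → B = (-31/4, -1)

B = (-31/4, -1)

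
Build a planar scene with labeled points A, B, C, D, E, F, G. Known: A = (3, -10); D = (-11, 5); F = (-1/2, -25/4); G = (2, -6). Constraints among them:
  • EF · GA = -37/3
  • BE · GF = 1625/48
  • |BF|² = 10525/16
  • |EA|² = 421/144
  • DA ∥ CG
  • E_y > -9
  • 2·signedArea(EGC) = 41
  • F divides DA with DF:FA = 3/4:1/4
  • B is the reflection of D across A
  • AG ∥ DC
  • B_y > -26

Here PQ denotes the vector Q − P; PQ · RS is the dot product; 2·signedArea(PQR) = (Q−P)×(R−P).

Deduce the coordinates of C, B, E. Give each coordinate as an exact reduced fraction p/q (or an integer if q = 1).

B = (17, -25)
C = (-12, 9)
E = (11/6, -35/4)

1. C_x = -12  [DA ∥ CG ∩ AG ∥ DC]
2. C_y = 9  [DA ∥ CG ∩ AG ∥ DC]
   → C = (-12, 9)
3. B_x = 17  [B is the reflection of D across A]
4. B_y = -25  [B is the reflection of D across A]
   → B = (17, -25)
5. E_x = 11/6  [2·signedArea(EGC) = 41 ∩ BE · GF = 1625/48]
6. E_y = -35/4  [2·signedArea(EGC) = 41 ∩ BE · GF = 1625/48]
   → E = (11/6, -35/4)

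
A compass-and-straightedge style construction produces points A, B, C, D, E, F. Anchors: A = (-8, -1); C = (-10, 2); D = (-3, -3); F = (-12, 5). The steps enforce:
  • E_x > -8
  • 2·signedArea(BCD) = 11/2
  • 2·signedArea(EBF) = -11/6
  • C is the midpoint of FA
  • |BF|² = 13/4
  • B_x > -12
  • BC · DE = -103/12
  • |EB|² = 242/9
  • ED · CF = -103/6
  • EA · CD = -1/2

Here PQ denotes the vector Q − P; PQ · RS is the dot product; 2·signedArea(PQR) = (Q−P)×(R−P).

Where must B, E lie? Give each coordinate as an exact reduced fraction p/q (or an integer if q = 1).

1. B_x = -11  [line 5·x + 7·y + 61/2 = 0 ∩ |BF|² = 13/4]
2. B_y = 7/2  [line 5·x + 7·y + 61/2 = 0 ∩ |BF|² = 13/4]
   → B = (-11, 7/2)
3. E_x = -22/3  [2·signedArea(EBF) = -11/6 ∩ BC · DE = -103/12]
4. E_y = -1/6  [2·signedArea(EBF) = -11/6 ∩ BC · DE = -103/12]
   → E = (-22/3, -1/6)

B = (-11, 7/2)
E = (-22/3, -1/6)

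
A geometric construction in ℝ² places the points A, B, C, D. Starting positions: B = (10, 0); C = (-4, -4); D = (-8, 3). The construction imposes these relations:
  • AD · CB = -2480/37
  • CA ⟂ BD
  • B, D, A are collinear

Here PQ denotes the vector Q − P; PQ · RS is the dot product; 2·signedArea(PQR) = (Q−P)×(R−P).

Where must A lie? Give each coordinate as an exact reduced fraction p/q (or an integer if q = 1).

A = (-110/37, 80/37)

1. A_x = -110/37  [B, D, A are collinear ∩ CA ⟂ BD]
2. A_y = 80/37  [B, D, A are collinear ∩ CA ⟂ BD]
   → A = (-110/37, 80/37)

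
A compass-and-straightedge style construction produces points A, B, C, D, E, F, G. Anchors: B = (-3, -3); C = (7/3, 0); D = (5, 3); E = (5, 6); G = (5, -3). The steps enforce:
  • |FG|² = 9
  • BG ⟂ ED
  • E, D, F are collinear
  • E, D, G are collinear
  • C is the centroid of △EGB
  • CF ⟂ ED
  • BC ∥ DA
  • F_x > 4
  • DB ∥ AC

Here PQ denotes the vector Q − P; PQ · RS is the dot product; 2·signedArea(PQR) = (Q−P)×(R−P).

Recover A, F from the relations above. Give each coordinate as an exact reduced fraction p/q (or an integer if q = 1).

1. A_x = 31/3  [DB ∥ AC ∩ BC ∥ DA]
2. A_y = 6  [DB ∥ AC ∩ BC ∥ DA]
   → A = (31/3, 6)
3. F_x = 5  [E, D, F are collinear ∩ CF ⟂ ED]
4. F_y = 0  [E, D, F are collinear ∩ CF ⟂ ED]
   → F = (5, 0)

A = (31/3, 6)
F = (5, 0)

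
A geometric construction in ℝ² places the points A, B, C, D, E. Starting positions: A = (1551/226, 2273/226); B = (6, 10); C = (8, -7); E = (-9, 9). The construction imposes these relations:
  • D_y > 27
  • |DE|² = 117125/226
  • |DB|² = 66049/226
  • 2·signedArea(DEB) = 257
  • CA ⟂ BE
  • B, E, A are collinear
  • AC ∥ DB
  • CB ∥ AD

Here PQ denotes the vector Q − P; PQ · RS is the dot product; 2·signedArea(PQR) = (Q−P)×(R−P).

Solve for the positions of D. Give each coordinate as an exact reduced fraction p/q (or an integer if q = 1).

1. D_x = 1099/226  [AC ∥ DB ∩ CB ∥ AD]
2. D_y = 6115/226  [AC ∥ DB ∩ CB ∥ AD]
   → D = (1099/226, 6115/226)

D = (1099/226, 6115/226)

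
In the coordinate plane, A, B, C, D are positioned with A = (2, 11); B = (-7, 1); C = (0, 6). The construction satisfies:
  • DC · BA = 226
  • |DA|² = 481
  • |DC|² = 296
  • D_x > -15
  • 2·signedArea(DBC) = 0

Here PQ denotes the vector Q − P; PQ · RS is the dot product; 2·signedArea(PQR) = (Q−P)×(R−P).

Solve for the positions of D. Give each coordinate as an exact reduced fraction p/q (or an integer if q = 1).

1. D_x = -14  [2·signedArea(DBC) = 0 ∩ DC · BA = 226]
2. D_y = -4  [2·signedArea(DBC) = 0 ∩ DC · BA = 226]
   → D = (-14, -4)

D = (-14, -4)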